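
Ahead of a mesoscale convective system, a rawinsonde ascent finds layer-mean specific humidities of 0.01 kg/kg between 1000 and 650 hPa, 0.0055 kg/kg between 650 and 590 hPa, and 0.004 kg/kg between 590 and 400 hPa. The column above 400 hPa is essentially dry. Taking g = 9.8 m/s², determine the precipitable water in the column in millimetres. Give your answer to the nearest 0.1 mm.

PW ≈ 46.8 mm

Precipitable water is the column-integrated vapour mass per unit area: PW = (1/g) Σ q̄ Δp, with q in kg/kg and Δp in Pa (1 kg/m² of water = 1 mm).
Layer 1000–650 hPa: Δp = 350 hPa = 35000 Pa, q̄ = 0.01 kg/kg → 0.01 × 35000 / 9.8 = 35.71 mm
Layer 650–590 hPa: Δp = 60 hPa = 6000 Pa, q̄ = 0.0055 kg/kg → 0.0055 × 6000 / 9.8 = 3.37 mm
Layer 590–400 hPa: Δp = 190 hPa = 19000 Pa, q̄ = 0.004 kg/kg → 0.004 × 19000 / 9.8 = 7.76 mm
PW = 35.71 + 3.37 + 7.76 = 46.84 ≈ 46.8 mm.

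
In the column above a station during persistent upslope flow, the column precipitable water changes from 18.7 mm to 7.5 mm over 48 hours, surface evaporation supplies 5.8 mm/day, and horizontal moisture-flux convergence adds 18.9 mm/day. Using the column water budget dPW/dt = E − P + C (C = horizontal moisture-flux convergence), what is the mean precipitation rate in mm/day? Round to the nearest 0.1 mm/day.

dPW/dt = (7.5 − 18.7) mm / (48/24 day) = -5.600 mm/day.
P = E + C − dPW/dt = 5.8 + (18.9) − (-5.600) = 30.3 mm/day.

P ≈ 30.3 mm/day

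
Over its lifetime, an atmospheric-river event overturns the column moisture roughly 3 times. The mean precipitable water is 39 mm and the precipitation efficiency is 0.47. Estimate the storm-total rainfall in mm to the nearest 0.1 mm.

Each cycle deposits ε × PW = 0.47 × 39 = 18.33 mm.
Over 3 cycles: 3 × 18.33 = 55.0 mm.

rainfall ≈ 55.0 mm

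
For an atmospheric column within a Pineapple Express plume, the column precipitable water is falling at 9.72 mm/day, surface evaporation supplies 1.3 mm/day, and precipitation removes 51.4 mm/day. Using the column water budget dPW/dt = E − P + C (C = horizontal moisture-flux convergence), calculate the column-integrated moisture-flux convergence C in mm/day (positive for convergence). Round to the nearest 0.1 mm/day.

dPW/dt = -9.72 mm/day.
C = dPW/dt − E + P = (-9.72) − 1.3 + 51.4 = 40.4 mm/day.

C ≈ 40.4 mm/day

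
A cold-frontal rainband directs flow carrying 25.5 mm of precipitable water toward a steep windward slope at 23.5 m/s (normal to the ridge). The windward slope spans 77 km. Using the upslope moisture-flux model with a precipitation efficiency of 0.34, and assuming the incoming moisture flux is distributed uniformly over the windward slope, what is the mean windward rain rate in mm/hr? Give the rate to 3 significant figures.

Incoming column moisture flux per unit ridge length: F = V × PW = 23.5 × 25.5 = 599.25 mm·m/s.
Spread over the 77 km slope with efficiency ε = 0.34: R = ε·F/W = 0.34 × 599.25 / 77000 m = 2.646e-03 mm/s.
R = 2.646e-03 × 3600 = 9.53 mm/hr.

R ≈ 9.53 mm/hr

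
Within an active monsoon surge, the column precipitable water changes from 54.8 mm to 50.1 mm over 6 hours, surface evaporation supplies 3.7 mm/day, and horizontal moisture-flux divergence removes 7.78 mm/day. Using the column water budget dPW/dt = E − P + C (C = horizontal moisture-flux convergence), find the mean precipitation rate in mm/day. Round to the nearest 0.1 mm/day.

dPW/dt = (50.1 − 54.8) mm / (6/24 day) = -18.800 mm/day.
P = E + C − dPW/dt = 3.7 + (-7.78) − (-18.800) = 14.7 mm/day.

P ≈ 14.7 mm/day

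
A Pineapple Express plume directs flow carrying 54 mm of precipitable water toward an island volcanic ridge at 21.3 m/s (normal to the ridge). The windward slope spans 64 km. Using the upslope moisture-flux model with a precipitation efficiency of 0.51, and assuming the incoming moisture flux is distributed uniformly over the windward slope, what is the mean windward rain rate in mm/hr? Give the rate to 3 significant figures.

Incoming column moisture flux per unit ridge length: F = V × PW = 21.3 × 54 = 1150.2 mm·m/s.
Spread over the 64 km slope with efficiency ε = 0.51: R = ε·F/W = 0.51 × 1150.2 / 64000 m = 9.166e-03 mm/s.
R = 9.166e-03 × 3600 = 33.0 mm/hr.

R ≈ 33.0 mm/hr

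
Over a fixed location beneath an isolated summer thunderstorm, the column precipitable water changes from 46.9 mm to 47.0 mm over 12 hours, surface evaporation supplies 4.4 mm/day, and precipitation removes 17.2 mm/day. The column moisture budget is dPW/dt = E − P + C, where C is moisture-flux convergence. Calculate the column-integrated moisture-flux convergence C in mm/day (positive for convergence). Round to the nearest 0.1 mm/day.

dPW/dt = (47.0 − 46.9) mm / (12/24 day) = +0.200 mm/day.
C = dPW/dt − E + P = (+0.200) − 4.4 + 17.2 = 13.0 mm/day.

C ≈ 13.0 mm/day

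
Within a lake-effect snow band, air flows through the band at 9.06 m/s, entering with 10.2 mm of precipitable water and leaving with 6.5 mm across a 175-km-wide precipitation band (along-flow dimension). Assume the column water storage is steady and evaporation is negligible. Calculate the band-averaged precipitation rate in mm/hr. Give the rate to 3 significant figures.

Column moisture flux per unit crosswind length is F = V × PW.
Inflow: F_in = 9.06 × 10.2 = 92.412 mm·m/s
Outflow: F_out = 9.06 × 6.5 = 58.89 mm·m/s
Steady-state rate R = (F_in − F_out)/L = (92.412 − 58.89) / 175000 m = 1.916e-04 mm/s.
R = 1.916e-04 × 3600 = 0.690 mm/hr.

R ≈ 0.690 mm/hr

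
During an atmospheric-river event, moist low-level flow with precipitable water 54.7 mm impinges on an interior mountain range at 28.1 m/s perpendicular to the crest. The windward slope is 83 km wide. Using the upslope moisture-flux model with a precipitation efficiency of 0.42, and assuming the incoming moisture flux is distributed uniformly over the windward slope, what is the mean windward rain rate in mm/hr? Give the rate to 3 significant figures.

Incoming column moisture flux per unit ridge length: F = V × PW = 28.1 × 54.7 = 1537.07 mm·m/s.
Spread over the 83 km slope with efficiency ε = 0.42: R = ε·F/W = 0.42 × 1537.07 / 83000 m = 7.778e-03 mm/s.
R = 7.778e-03 × 3600 = 28.0 mm/hr.

R ≈ 28.0 mm/hr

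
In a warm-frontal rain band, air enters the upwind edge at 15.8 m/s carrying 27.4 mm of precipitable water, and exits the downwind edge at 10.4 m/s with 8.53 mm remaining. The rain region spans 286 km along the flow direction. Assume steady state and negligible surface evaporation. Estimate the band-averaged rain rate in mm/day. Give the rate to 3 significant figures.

R ≈ 104 mm/day

Column moisture flux per unit crosswind length is F = V × PW.
Inflow: F_in = 15.8 × 27.4 = 432.92 mm·m/s
Outflow: F_out = 10.4 × 8.53 = 88.712 mm·m/s
Steady-state rate R = (F_in − F_out)/L = (432.92 − 88.712) / 286000 m = 1.204e-03 mm/s.
R = 1.204e-03 × 3600 × 24 = 104 mm/day.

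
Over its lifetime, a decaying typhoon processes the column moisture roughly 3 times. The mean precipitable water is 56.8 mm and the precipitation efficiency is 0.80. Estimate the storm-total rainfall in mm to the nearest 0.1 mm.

rainfall ≈ 136.3 mm

Each cycle deposits ε × PW = 0.80 × 56.8 = 45.44 mm.
Over 3 cycles: 3 × 45.44 = 136.3 mm.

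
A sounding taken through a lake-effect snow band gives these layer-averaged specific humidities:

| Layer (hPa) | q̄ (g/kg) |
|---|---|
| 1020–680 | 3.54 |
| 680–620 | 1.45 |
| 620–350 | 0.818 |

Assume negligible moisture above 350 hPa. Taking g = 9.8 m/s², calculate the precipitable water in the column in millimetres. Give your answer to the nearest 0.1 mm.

PW ≈ 15.4 mm

Precipitable water is the column-integrated vapour mass per unit area: PW = (1/g) Σ q̄ Δp, with q in kg/kg and Δp in Pa (1 kg/m² of water = 1 mm).
Layer 1020–680 hPa: Δp = 340 hPa = 34000 Pa, q̄ = 0.00354 kg/kg → 0.00354 × 34000 / 9.8 = 12.28 mm
Layer 680–620 hPa: Δp = 60 hPa = 6000 Pa, q̄ = 0.00145 kg/kg → 0.00145 × 6000 / 9.8 = 0.89 mm
Layer 620–350 hPa: Δp = 270 hPa = 27000 Pa, q̄ = 0.000818 kg/kg → 0.000818 × 27000 / 9.8 = 2.25 mm
PW = 12.28 + 0.89 + 2.25 = 15.42 ≈ 15.4 mm.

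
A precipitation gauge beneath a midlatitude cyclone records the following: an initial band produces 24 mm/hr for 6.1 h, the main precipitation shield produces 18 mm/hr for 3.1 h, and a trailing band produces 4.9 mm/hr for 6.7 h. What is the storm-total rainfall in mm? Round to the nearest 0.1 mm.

Total = Σ Rᵢ Δtᵢ = 24 × 6.1 + 18 × 3.1 + 4.9 × 6.7
      = 146.4 + 55.8 + 32.83 = 235.0 mm.

total ≈ 235.0 mm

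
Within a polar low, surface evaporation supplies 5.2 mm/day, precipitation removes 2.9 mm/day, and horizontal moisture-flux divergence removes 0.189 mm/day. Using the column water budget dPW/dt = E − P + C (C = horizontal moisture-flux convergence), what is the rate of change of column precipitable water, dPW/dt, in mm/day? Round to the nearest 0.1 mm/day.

dPW/dt = E − P + C = 5.2 − 2.9 + (-0.189) = 2.1 mm/day.

dPW/dt ≈ 2.1 mm/day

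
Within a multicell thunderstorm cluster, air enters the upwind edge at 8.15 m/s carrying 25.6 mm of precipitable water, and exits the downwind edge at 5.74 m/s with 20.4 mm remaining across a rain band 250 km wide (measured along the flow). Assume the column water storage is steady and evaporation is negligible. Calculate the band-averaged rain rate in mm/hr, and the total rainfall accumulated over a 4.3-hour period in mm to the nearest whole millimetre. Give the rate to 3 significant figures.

Column moisture flux per unit crosswind length is F = V × PW.
Inflow: F_in = 8.15 × 25.6 = 208.64 mm·m/s
Outflow: F_out = 5.74 × 20.4 = 117.096 mm·m/s
Steady-state rate R = (F_in − F_out)/L = (208.64 − 117.096) / 250000 m = 3.662e-04 mm/s.
R = 3.662e-04 × 3600 = 1.32 mm/hr.
Over 4.3 h: total = 1.32 × 4.3 = 5.676 ≈ 6 mm.

R ≈ 1.32 mm/hr; total ≈ 6 mm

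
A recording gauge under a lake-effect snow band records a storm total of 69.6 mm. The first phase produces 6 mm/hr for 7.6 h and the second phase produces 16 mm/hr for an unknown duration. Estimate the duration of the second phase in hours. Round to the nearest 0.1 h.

Known phases: 6 × 7.6 = 45.6 mm.
Remaining depth = 69.6 − 45.6 = 24 mm.
Duration = 24 / 16 = 1.5 h.

duration ≈ 1.5 h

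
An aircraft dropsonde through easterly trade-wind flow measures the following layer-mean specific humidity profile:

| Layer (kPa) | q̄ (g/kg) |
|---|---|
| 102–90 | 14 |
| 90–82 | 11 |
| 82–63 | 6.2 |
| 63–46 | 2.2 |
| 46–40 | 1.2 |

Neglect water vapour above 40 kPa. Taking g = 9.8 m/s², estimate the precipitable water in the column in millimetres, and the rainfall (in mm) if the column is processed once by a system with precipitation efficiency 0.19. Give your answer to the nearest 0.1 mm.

Precipitable water is the column-integrated vapour mass per unit area: PW = (1/g) Σ q̄ Δp, with q in kg/kg and Δp in Pa (1 kg/m² of water = 1 mm).
Layer 102–90 kPa: Δp = 120 hPa = 12000 Pa, q̄ = 0.014 kg/kg → 0.014 × 12000 / 9.8 = 17.14 mm
Layer 90–82 kPa: Δp = 80 hPa = 8000 Pa, q̄ = 0.011 kg/kg → 0.011 × 8000 / 9.8 = 8.98 mm
Layer 82–63 kPa: Δp = 190 hPa = 19000 Pa, q̄ = 0.0062 kg/kg → 0.0062 × 19000 / 9.8 = 12.02 mm
Layer 63–46 kPa: Δp = 170 hPa = 17000 Pa, q̄ = 0.0022 kg/kg → 0.0022 × 17000 / 9.8 = 3.82 mm
Layer 46–40 kPa: Δp = 60 hPa = 6000 Pa, q̄ = 0.0012 kg/kg → 0.0012 × 6000 / 9.8 = 0.73 mm
PW = 17.14 + 8.98 + 12.02 + 3.82 + 0.73 = 42.69 ≈ 42.7 mm.
Rainfall = ε × PW = 0.19 × 42.7 = 8.1 mm.

PW ≈ 42.7 mm; rainfall ≈ 8.1 mm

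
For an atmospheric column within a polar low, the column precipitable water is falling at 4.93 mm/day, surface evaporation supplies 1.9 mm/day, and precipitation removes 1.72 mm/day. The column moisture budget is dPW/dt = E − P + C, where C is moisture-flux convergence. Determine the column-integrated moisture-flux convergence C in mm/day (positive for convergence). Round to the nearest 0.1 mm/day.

dPW/dt = -4.93 mm/day.
C = dPW/dt − E + P = (-4.93) − 1.9 + 1.72 = -5.1 mm/day.

C ≈ -5.1 mm/day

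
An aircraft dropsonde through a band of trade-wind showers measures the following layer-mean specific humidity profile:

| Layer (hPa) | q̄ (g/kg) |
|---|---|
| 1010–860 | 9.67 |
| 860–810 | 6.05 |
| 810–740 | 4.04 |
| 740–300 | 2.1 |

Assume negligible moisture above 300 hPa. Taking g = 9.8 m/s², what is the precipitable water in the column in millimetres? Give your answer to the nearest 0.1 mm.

Precipitable water is the column-integrated vapour mass per unit area: PW = (1/g) Σ q̄ Δp, with q in kg/kg and Δp in Pa (1 kg/m² of water = 1 mm).
Layer 1010–860 hPa: Δp = 150 hPa = 15000 Pa, q̄ = 0.00967 kg/kg → 0.00967 × 15000 / 9.8 = 14.80 mm
Layer 860–810 hPa: Δp = 50 hPa = 5000 Pa, q̄ = 0.00605 kg/kg → 0.00605 × 5000 / 9.8 = 3.09 mm
Layer 810–740 hPa: Δp = 70 hPa = 7000 Pa, q̄ = 0.00404 kg/kg → 0.00404 × 7000 / 9.8 = 2.89 mm
Layer 740–300 hPa: Δp = 440 hPa = 44000 Pa, q̄ = 0.0021 kg/kg → 0.0021 × 44000 / 9.8 = 9.43 mm
PW = 14.80 + 3.09 + 2.89 + 9.43 = 30.21 ≈ 30.2 mm.

PW ≈ 30.2 mm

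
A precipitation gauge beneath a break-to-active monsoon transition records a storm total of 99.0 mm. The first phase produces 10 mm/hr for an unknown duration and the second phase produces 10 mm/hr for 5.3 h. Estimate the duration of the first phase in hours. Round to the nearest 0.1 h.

duration ≈ 4.6 h

Known phases: 10 × 5.3 = 53 mm.
Remaining depth = 99.0 − 53 = 46 mm.
Duration = 46 / 10 = 4.6 h.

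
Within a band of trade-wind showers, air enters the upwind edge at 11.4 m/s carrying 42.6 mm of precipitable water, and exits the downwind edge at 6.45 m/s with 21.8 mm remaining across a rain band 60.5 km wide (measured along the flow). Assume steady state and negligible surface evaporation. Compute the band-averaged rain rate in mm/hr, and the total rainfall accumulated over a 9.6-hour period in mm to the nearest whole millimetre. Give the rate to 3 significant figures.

Column moisture flux per unit crosswind length is F = V × PW.
Inflow: F_in = 11.4 × 42.6 = 485.64 mm·m/s
Outflow: F_out = 6.45 × 21.8 = 140.61 mm·m/s
Steady-state rate R = (F_in − F_out)/L = (485.64 − 140.61) / 60500 m = 5.703e-03 mm/s.
R = 5.703e-03 × 3600 = 20.5 mm/hr.
Over 9.6 h: total = 20.5 × 9.6 = 196.8 ≈ 197 mm.

R ≈ 20.5 mm/hr; total ≈ 197 mm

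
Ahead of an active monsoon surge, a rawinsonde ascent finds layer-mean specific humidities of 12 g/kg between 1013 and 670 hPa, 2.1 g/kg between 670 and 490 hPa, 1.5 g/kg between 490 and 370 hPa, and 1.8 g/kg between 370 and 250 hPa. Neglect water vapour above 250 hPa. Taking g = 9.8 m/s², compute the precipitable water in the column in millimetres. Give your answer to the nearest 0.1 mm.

PW ≈ 49.9 mm

Precipitable water is the column-integrated vapour mass per unit area: PW = (1/g) Σ q̄ Δp, with q in kg/kg and Δp in Pa (1 kg/m² of water = 1 mm).
Layer 1013–670 hPa: Δp = 343 hPa = 34300 Pa, q̄ = 0.012 kg/kg → 0.012 × 34300 / 9.8 = 42.00 mm
Layer 670–490 hPa: Δp = 180 hPa = 18000 Pa, q̄ = 0.0021 kg/kg → 0.0021 × 18000 / 9.8 = 3.86 mm
Layer 490–370 hPa: Δp = 120 hPa = 12000 Pa, q̄ = 0.0015 kg/kg → 0.0015 × 12000 / 9.8 = 1.84 mm
Layer 370–250 hPa: Δp = 120 hPa = 12000 Pa, q̄ = 0.0018 kg/kg → 0.0018 × 12000 / 9.8 = 2.20 mm
PW = 42.00 + 3.86 + 1.84 + 2.20 = 49.90 ≈ 49.9 mm.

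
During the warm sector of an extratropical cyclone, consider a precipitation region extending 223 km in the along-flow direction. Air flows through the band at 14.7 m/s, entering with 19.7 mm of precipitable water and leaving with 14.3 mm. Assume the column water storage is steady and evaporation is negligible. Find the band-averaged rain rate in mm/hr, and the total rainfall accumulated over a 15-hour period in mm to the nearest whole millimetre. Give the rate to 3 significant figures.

Column moisture flux per unit crosswind length is F = V × PW.
Inflow: F_in = 14.7 × 19.7 = 289.59 mm·m/s
Outflow: F_out = 14.7 × 14.3 = 210.21 mm·m/s
Steady-state rate R = (F_in − F_out)/L = (289.59 − 210.21) / 223000 m = 3.560e-04 mm/s.
R = 3.560e-04 × 3600 = 1.28 mm/hr.
Over 15 h: total = 1.28 × 15 = 19.2 ≈ 19 mm.

R ≈ 1.28 mm/hr; total ≈ 19 mm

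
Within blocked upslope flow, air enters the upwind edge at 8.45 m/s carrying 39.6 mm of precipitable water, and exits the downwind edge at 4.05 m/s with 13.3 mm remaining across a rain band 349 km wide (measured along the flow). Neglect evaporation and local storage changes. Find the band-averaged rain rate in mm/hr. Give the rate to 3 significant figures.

Column moisture flux per unit crosswind length is F = V × PW.
Inflow: F_in = 8.45 × 39.6 = 334.62 mm·m/s
Outflow: F_out = 4.05 × 13.3 = 53.865 mm·m/s
Steady-state rate R = (F_in − F_out)/L = (334.62 − 53.865) / 349000 m = 8.045e-04 mm/s.
R = 8.045e-04 × 3600 = 2.90 mm/hr.

R ≈ 2.90 mm/hr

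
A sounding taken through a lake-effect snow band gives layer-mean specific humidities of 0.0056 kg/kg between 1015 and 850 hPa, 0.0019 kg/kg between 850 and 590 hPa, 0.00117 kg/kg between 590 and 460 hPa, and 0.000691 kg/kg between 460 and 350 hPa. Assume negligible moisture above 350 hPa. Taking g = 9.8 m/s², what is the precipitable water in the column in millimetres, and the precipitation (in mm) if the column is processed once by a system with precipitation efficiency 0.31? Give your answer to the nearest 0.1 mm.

Precipitable water is the column-integrated vapour mass per unit area: PW = (1/g) Σ q̄ Δp, with q in kg/kg and Δp in Pa (1 kg/m² of water = 1 mm).
Layer 1015–850 hPa: Δp = 165 hPa = 16500 Pa, q̄ = 0.0056 kg/kg → 0.0056 × 16500 / 9.8 = 9.43 mm
Layer 850–590 hPa: Δp = 260 hPa = 26000 Pa, q̄ = 0.0019 kg/kg → 0.0019 × 26000 / 9.8 = 5.04 mm
Layer 590–460 hPa: Δp = 130 hPa = 13000 Pa, q̄ = 0.00117 kg/kg → 0.00117 × 13000 / 9.8 = 1.55 mm
Layer 460–350 hPa: Δp = 110 hPa = 11000 Pa, q̄ = 0.000691 kg/kg → 0.000691 × 11000 / 9.8 = 0.78 mm
PW = 9.43 + 5.04 + 1.55 + 0.78 = 16.80 ≈ 16.8 mm.
Precipitation = ε × PW = 0.31 × 16.8 = 5.2 mm.

PW ≈ 16.8 mm; precipitation ≈ 5.2 mm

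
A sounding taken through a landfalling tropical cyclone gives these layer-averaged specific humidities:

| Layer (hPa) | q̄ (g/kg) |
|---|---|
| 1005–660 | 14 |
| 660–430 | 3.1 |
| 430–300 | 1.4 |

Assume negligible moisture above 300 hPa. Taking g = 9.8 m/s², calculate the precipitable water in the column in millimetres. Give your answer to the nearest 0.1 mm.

PW ≈ 58.4 mm

Precipitable water is the column-integrated vapour mass per unit area: PW = (1/g) Σ q̄ Δp, with q in kg/kg and Δp in Pa (1 kg/m² of water = 1 mm).
Layer 1005–660 hPa: Δp = 345 hPa = 34500 Pa, q̄ = 0.014 kg/kg → 0.014 × 34500 / 9.8 = 49.29 mm
Layer 660–430 hPa: Δp = 230 hPa = 23000 Pa, q̄ = 0.0031 kg/kg → 0.0031 × 23000 / 9.8 = 7.28 mm
Layer 430–300 hPa: Δp = 130 hPa = 13000 Pa, q̄ = 0.0014 kg/kg → 0.0014 × 13000 / 9.8 = 1.86 mm
PW = 49.29 + 7.28 + 1.86 = 58.43 ≈ 58.4 mm.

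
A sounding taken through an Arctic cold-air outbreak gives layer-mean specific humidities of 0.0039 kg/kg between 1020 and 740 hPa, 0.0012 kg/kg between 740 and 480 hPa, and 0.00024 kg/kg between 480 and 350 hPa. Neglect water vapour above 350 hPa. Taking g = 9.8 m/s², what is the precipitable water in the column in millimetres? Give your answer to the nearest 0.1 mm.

Precipitable water is the column-integrated vapour mass per unit area: PW = (1/g) Σ q̄ Δp, with q in kg/kg and Δp in Pa (1 kg/m² of water = 1 mm).
Layer 1020–740 hPa: Δp = 280 hPa = 28000 Pa, q̄ = 0.0039 kg/kg → 0.0039 × 28000 / 9.8 = 11.14 mm
Layer 740–480 hPa: Δp = 260 hPa = 26000 Pa, q̄ = 0.0012 kg/kg → 0.0012 × 26000 / 9.8 = 3.18 mm
Layer 480–350 hPa: Δp = 130 hPa = 13000 Pa, q̄ = 0.00024 kg/kg → 0.00024 × 13000 / 9.8 = 0.32 mm
PW = 11.14 + 3.18 + 0.32 = 14.64 ≈ 14.6 mm.

PW ≈ 14.6 mm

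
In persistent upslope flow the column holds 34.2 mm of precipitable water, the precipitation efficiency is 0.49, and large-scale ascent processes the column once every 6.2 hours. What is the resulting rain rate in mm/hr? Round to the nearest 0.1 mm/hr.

R ≈ 2.7 mm/hr

Each overturning extracts ε × PW = 0.49 × 34.2 = 16.758 mm.
Rate = ε·PW / τ = 16.758 / 6.2 h = 2.7 mm/hr.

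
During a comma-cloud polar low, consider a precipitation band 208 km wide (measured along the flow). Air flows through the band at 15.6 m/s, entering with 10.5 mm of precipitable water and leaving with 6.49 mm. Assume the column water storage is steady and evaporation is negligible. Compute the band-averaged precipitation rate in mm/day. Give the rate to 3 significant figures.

R ≈ 26.0 mm/day

Column moisture flux per unit crosswind length is F = V × PW.
Inflow: F_in = 15.6 × 10.5 = 163.8 mm·m/s
Outflow: F_out = 15.6 × 6.49 = 101.244 mm·m/s
Steady-state rate R = (F_in − F_out)/L = (163.8 − 101.244) / 208000 m = 3.007e-04 mm/s.
R = 3.007e-04 × 3600 × 24 = 26.0 mm/day.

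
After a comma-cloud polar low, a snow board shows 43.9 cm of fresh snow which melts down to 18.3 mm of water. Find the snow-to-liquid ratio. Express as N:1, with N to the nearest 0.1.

ratio ≈ 24.0

Ratio = snow depth / SWE = 439 mm / 18.3 mm = 24.0, i.e. 24.0:1.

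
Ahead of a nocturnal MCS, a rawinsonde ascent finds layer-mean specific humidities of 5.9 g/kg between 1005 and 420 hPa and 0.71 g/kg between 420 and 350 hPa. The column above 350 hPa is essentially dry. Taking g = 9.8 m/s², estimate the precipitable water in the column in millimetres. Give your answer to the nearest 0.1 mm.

Precipitable water is the column-integrated vapour mass per unit area: PW = (1/g) Σ q̄ Δp, with q in kg/kg and Δp in Pa (1 kg/m² of water = 1 mm).
Layer 1005–420 hPa: Δp = 585 hPa = 58500 Pa, q̄ = 0.0059 kg/kg → 0.0059 × 58500 / 9.8 = 35.22 mm
Layer 420–350 hPa: Δp = 70 hPa = 7000 Pa, q̄ = 0.00071 kg/kg → 0.00071 × 7000 / 9.8 = 0.51 mm
PW = 35.22 + 0.51 = 35.73 ≈ 35.7 mm.

PW ≈ 35.7 mm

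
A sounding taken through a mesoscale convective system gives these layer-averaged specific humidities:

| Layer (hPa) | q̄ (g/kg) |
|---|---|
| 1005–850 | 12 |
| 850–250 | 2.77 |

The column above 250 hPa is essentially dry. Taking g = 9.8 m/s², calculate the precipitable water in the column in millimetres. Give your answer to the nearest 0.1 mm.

Precipitable water is the column-integrated vapour mass per unit area: PW = (1/g) Σ q̄ Δp, with q in kg/kg and Δp in Pa (1 kg/m² of water = 1 mm).
Layer 1005–850 hPa: Δp = 155 hPa = 15500 Pa, q̄ = 0.012 kg/kg → 0.012 × 15500 / 9.8 = 18.98 mm
Layer 850–250 hPa: Δp = 600 hPa = 60000 Pa, q̄ = 0.00277 kg/kg → 0.00277 × 60000 / 9.8 = 16.96 mm
PW = 18.98 + 16.96 = 35.94 ≈ 35.9 mm.

PW ≈ 35.9 mm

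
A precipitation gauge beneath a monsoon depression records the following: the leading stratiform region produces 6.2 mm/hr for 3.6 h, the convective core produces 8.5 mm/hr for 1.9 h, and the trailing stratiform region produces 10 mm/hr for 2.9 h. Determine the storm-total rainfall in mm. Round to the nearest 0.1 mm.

Total = Σ Rᵢ Δtᵢ = 6.2 × 3.6 + 8.5 × 1.9 + 10 × 2.9
      = 22.32 + 16.15 + 29 = 67.5 mm.

total ≈ 67.5 mm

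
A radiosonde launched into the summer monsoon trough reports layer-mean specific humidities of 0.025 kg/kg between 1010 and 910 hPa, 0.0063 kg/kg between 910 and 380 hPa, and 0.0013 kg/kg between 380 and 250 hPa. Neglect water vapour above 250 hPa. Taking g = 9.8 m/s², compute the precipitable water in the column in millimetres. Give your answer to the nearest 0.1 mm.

PW ≈ 61.3 mm

Precipitable water is the column-integrated vapour mass per unit area: PW = (1/g) Σ q̄ Δp, with q in kg/kg and Δp in Pa (1 kg/m² of water = 1 mm).
Layer 1010–910 hPa: Δp = 100 hPa = 10000 Pa, q̄ = 0.025 kg/kg → 0.025 × 10000 / 9.8 = 25.51 mm
Layer 910–380 hPa: Δp = 530 hPa = 53000 Pa, q̄ = 0.0063 kg/kg → 0.0063 × 53000 / 9.8 = 34.07 mm
Layer 380–250 hPa: Δp = 130 hPa = 13000 Pa, q̄ = 0.0013 kg/kg → 0.0013 × 13000 / 9.8 = 1.72 mm
PW = 25.51 + 34.07 + 1.72 = 61.30 ≈ 61.3 mm.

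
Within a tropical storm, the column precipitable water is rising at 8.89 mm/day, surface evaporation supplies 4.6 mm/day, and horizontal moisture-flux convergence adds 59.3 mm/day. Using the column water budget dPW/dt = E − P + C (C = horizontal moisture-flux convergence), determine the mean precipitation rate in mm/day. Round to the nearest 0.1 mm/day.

P ≈ 55.0 mm/day

dPW/dt = +8.89 mm/day.
P = E + C − dPW/dt = 4.6 + (59.3) − (+8.89) = 55.0 mm/day.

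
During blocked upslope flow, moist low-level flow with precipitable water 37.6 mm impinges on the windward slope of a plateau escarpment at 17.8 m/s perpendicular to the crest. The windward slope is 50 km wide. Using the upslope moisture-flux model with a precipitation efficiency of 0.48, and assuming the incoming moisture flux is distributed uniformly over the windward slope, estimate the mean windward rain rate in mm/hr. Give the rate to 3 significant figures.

Incoming column moisture flux per unit ridge length: F = V × PW = 17.8 × 37.6 = 669.28 mm·m/s.
Spread over the 50 km slope with efficiency ε = 0.48: R = ε·F/W = 0.48 × 669.28 / 50000 m = 6.425e-03 mm/s.
R = 6.425e-03 × 3600 = 23.1 mm/hr.

R ≈ 23.1 mm/hr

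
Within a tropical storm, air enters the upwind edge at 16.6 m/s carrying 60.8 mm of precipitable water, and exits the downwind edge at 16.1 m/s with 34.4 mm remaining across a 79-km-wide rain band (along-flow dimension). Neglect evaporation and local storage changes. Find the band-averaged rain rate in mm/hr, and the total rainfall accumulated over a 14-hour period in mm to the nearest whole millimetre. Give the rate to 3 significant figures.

Column moisture flux per unit crosswind length is F = V × PW.
Inflow: F_in = 16.6 × 60.8 = 1009.28 mm·m/s
Outflow: F_out = 16.1 × 34.4 = 553.84 mm·m/s
Steady-state rate R = (F_in − F_out)/L = (1009.28 − 553.84) / 79000 m = 5.765e-03 mm/s.
R = 5.765e-03 × 3600 = 20.8 mm/hr.
Over 14 h: total = 20.8 × 14 = 291.2 ≈ 291 mm.

R ≈ 20.8 mm/hr; total ≈ 291 mm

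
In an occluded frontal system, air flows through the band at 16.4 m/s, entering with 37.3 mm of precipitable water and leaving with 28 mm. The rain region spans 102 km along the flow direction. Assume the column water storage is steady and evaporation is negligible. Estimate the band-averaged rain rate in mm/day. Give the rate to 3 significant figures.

R ≈ 129 mm/day

Column moisture flux per unit crosswind length is F = V × PW.
Inflow: F_in = 16.4 × 37.3 = 611.72 mm·m/s
Outflow: F_out = 16.4 × 28 = 459.2 mm·m/s
Steady-state rate R = (F_in − F_out)/L = (611.72 − 459.2) / 102000 m = 1.495e-03 mm/s.
R = 1.495e-03 × 3600 × 24 = 129 mm/day.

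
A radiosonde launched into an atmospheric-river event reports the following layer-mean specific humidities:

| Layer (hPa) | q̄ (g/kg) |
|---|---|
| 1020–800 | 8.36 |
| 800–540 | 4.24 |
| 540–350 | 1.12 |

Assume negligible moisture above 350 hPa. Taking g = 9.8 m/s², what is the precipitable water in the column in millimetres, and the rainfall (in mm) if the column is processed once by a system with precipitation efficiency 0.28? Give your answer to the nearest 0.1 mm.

PW ≈ 32.2 mm; rainfall ≈ 9.0 mm

Precipitable water is the column-integrated vapour mass per unit area: PW = (1/g) Σ q̄ Δp, with q in kg/kg and Δp in Pa (1 kg/m² of water = 1 mm).
Layer 1020–800 hPa: Δp = 220 hPa = 22000 Pa, q̄ = 0.00836 kg/kg → 0.00836 × 22000 / 9.8 = 18.77 mm
Layer 800–540 hPa: Δp = 260 hPa = 26000 Pa, q̄ = 0.00424 kg/kg → 0.00424 × 26000 / 9.8 = 11.25 mm
Layer 540–350 hPa: Δp = 190 hPa = 19000 Pa, q̄ = 0.00112 kg/kg → 0.00112 × 19000 / 9.8 = 2.17 mm
PW = 18.77 + 11.25 + 2.17 = 32.19 ≈ 32.2 mm.
Rainfall = ε × PW = 0.28 × 32.2 = 9.0 mm.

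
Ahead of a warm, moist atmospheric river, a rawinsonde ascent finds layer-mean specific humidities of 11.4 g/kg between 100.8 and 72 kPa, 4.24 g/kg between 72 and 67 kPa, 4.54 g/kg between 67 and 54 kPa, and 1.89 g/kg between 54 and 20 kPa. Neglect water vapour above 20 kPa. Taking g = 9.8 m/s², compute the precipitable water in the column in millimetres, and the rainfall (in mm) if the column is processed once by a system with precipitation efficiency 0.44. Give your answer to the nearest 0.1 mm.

Precipitable water is the column-integrated vapour mass per unit area: PW = (1/g) Σ q̄ Δp, with q in kg/kg and Δp in Pa (1 kg/m² of water = 1 mm).
Layer 100.8–72 kPa: Δp = 288 hPa = 28800 Pa, q̄ = 0.0114 kg/kg → 0.0114 × 28800 / 9.8 = 33.50 mm
Layer 72–67 kPa: Δp = 50 hPa = 5000 Pa, q̄ = 0.00424 kg/kg → 0.00424 × 5000 / 9.8 = 2.16 mm
Layer 67–54 kPa: Δp = 130 hPa = 13000 Pa, q̄ = 0.00454 kg/kg → 0.00454 × 13000 / 9.8 = 6.02 mm
Layer 54–20 kPa: Δp = 340 hPa = 34000 Pa, q̄ = 0.00189 kg/kg → 0.00189 × 34000 / 9.8 = 6.56 mm
PW = 33.50 + 2.16 + 6.02 + 6.56 = 48.24 ≈ 48.2 mm.
Rainfall = ε × PW = 0.44 × 48.2 = 21.2 mm.

PW ≈ 48.2 mm; rainfall ≈ 21.2 mm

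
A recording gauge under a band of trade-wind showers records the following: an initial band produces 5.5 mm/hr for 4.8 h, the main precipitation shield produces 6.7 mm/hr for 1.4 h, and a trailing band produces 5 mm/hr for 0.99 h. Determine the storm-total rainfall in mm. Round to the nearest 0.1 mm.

Total = Σ Rᵢ Δtᵢ = 5.5 × 4.8 + 6.7 × 1.4 + 5 × 0.99
      = 26.4 + 9.38 + 4.95 = 40.7 mm.

total ≈ 40.7 mm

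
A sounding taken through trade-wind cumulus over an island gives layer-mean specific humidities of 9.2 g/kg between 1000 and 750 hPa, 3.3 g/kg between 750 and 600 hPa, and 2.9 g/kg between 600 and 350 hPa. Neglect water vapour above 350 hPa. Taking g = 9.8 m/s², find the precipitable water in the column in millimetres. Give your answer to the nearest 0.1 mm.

Precipitable water is the column-integrated vapour mass per unit area: PW = (1/g) Σ q̄ Δp, with q in kg/kg and Δp in Pa (1 kg/m² of water = 1 mm).
Layer 1000–750 hPa: Δp = 250 hPa = 25000 Pa, q̄ = 0.0092 kg/kg → 0.0092 × 25000 / 9.8 = 23.47 mm
Layer 750–600 hPa: Δp = 150 hPa = 15000 Pa, q̄ = 0.0033 kg/kg → 0.0033 × 15000 / 9.8 = 5.05 mm
Layer 600–350 hPa: Δp = 250 hPa = 25000 Pa, q̄ = 0.0029 kg/kg → 0.0029 × 25000 / 9.8 = 7.40 mm
PW = 23.47 + 5.05 + 7.40 = 35.92 ≈ 35.9 mm.

PW ≈ 35.9 mm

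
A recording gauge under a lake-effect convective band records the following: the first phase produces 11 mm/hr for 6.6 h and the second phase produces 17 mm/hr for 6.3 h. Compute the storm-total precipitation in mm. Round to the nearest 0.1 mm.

Total = Σ Rᵢ Δtᵢ = 11 × 6.6 + 17 × 6.3
      = 72.6 + 107.1 = 179.7 mm.

total ≈ 179.7 mm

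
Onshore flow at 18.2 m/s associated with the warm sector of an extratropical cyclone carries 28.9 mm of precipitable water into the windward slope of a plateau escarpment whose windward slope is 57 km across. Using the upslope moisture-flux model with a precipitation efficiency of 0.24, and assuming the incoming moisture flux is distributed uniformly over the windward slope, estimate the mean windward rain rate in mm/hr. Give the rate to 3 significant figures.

R ≈ 7.97 mm/hr

Incoming column moisture flux per unit ridge length: F = V × PW = 18.2 × 28.9 = 525.98 mm·m/s.
Spread over the 57 km slope with efficiency ε = 0.24: R = ε·F/W = 0.24 × 525.98 / 57000 m = 2.215e-03 mm/s.
R = 2.215e-03 × 3600 = 7.97 mm/hr.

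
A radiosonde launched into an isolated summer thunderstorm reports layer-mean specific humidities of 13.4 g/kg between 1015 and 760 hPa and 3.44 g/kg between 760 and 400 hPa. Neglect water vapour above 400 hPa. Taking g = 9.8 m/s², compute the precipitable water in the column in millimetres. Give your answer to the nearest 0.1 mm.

PW ≈ 47.5 mm

Precipitable water is the column-integrated vapour mass per unit area: PW = (1/g) Σ q̄ Δp, with q in kg/kg and Δp in Pa (1 kg/m² of water = 1 mm).
Layer 1015–760 hPa: Δp = 255 hPa = 25500 Pa, q̄ = 0.0134 kg/kg → 0.0134 × 25500 / 9.8 = 34.87 mm
Layer 760–400 hPa: Δp = 360 hPa = 36000 Pa, q̄ = 0.00344 kg/kg → 0.00344 × 36000 / 9.8 = 12.64 mm
PW = 34.87 + 12.64 = 47.51 ≈ 47.5 mm.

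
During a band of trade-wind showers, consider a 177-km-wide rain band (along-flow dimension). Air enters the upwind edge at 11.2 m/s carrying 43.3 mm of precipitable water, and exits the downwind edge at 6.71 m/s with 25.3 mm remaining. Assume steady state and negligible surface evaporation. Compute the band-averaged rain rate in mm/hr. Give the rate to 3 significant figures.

Column moisture flux per unit crosswind length is F = V × PW.
Inflow: F_in = 11.2 × 43.3 = 484.96 mm·m/s
Outflow: F_out = 6.71 × 25.3 = 169.763 mm·m/s
Steady-state rate R = (F_in − F_out)/L = (484.96 − 169.763) / 177000 m = 1.781e-03 mm/s.
R = 1.781e-03 × 3600 = 6.41 mm/hr.

R ≈ 6.41 mm/hr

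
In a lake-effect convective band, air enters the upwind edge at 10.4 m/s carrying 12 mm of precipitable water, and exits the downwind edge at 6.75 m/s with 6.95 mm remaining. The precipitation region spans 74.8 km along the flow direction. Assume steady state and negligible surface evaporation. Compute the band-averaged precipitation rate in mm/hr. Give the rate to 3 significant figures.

R ≈ 3.75 mm/hr

Column moisture flux per unit crosswind length is F = V × PW.
Inflow: F_in = 10.4 × 12 = 124.8 mm·m/s
Outflow: F_out = 6.75 × 6.95 = 46.9125 mm·m/s
Steady-state rate R = (F_in − F_out)/L = (124.8 − 46.9125) / 74800 m = 1.041e-03 mm/s.
R = 1.041e-03 × 3600 = 3.75 mm/hr.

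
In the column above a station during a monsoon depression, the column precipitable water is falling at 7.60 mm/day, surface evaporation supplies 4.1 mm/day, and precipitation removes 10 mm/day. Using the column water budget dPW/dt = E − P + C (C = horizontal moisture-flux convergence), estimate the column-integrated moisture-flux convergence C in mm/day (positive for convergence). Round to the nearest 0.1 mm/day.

dPW/dt = -7.60 mm/day.
C = dPW/dt − E + P = (-7.60) − 4.1 + 10 = -1.7 mm/day.

C ≈ -1.7 mm/day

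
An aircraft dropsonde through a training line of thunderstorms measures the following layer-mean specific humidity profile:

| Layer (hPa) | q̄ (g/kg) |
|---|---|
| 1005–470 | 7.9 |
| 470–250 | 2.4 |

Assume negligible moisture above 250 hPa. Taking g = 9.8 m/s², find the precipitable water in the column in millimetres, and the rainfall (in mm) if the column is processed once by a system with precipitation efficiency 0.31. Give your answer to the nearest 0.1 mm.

PW ≈ 48.5 mm; rainfall ≈ 15.0 mm

Precipitable water is the column-integrated vapour mass per unit area: PW = (1/g) Σ q̄ Δp, with q in kg/kg and Δp in Pa (1 kg/m² of water = 1 mm).
Layer 1005–470 hPa: Δp = 535 hPa = 53500 Pa, q̄ = 0.0079 kg/kg → 0.0079 × 53500 / 9.8 = 43.13 mm
Layer 470–250 hPa: Δp = 220 hPa = 22000 Pa, q̄ = 0.0024 kg/kg → 0.0024 × 22000 / 9.8 = 5.39 mm
PW = 43.13 + 5.39 = 48.52 ≈ 48.5 mm.
Rainfall = ε × PW = 0.31 × 48.5 = 15.0 mm.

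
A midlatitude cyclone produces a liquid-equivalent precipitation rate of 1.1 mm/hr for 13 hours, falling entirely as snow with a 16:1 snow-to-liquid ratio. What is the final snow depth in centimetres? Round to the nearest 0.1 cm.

snow depth ≈ 22.9 cm

Liquid-equivalent depth = 1.1 × 13 = 14.3 mm.
Snow depth = 14.3 mm × 16 = 228.8 mm = 22.9 cm.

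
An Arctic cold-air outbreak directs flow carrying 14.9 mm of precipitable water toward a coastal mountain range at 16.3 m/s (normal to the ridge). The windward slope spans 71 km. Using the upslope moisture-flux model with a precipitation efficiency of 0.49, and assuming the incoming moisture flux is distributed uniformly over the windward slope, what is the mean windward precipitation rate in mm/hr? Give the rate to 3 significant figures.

R ≈ 6.03 mm/hr

Incoming column moisture flux per unit ridge length: F = V × PW = 16.3 × 14.9 = 242.87 mm·m/s.
Spread over the 71 km slope with efficiency ε = 0.49: R = ε·F/W = 0.49 × 242.87 / 71000 m = 1.676e-03 mm/s.
R = 1.676e-03 × 3600 = 6.03 mm/hr.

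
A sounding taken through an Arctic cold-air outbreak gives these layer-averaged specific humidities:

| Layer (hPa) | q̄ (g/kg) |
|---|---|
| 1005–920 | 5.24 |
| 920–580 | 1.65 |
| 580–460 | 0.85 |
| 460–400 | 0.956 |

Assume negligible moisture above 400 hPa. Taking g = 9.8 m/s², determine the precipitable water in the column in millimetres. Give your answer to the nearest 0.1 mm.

Precipitable water is the column-integrated vapour mass per unit area: PW = (1/g) Σ q̄ Δp, with q in kg/kg and Δp in Pa (1 kg/m² of water = 1 mm).
Layer 1005–920 hPa: Δp = 85 hPa = 8500 Pa, q̄ = 0.00524 kg/kg → 0.00524 × 8500 / 9.8 = 4.54 mm
Layer 920–580 hPa: Δp = 340 hPa = 34000 Pa, q̄ = 0.00165 kg/kg → 0.00165 × 34000 / 9.8 = 5.72 mm
Layer 580–460 hPa: Δp = 120 hPa = 12000 Pa, q̄ = 0.00085 kg/kg → 0.00085 × 12000 / 9.8 = 1.04 mm
Layer 460–400 hPa: Δp = 60 hPa = 6000 Pa, q̄ = 0.000956 kg/kg → 0.000956 × 6000 / 9.8 = 0.59 mm
PW = 4.54 + 5.72 + 1.04 + 0.59 = 11.89 ≈ 11.9 mm.

PW ≈ 11.9 mm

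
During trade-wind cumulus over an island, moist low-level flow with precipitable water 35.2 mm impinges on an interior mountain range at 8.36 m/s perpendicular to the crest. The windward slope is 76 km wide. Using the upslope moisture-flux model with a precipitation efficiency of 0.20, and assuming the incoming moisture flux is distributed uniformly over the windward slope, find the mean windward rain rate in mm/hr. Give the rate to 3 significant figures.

Incoming column moisture flux per unit ridge length: F = V × PW = 8.36 × 35.2 = 294.272 mm·m/s.
Spread over the 76 km slope with efficiency ε = 0.20: R = ε·F/W = 0.20 × 294.272 / 76000 m = 7.744e-04 mm/s.
R = 7.744e-04 × 3600 = 2.79 mm/hr.

R ≈ 2.79 mm/hr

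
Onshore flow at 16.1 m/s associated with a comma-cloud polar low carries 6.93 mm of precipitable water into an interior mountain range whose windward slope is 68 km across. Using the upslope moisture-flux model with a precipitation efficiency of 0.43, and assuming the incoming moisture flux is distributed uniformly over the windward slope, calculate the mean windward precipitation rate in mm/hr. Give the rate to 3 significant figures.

Incoming column moisture flux per unit ridge length: F = V × PW = 16.1 × 6.93 = 111.573 mm·m/s.
Spread over the 68 km slope with efficiency ε = 0.43: R = ε·F/W = 0.43 × 111.573 / 68000 m = 7.055e-04 mm/s.
R = 7.055e-04 × 3600 = 2.54 mm/hr.

R ≈ 2.54 mm/hr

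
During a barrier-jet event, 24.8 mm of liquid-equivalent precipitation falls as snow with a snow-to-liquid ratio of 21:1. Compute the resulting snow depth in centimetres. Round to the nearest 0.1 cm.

Snow depth = liquid × ratio = 24.8 mm × 21 = 520.8 mm = 52.1 cm.

snow depth ≈ 52.1 cm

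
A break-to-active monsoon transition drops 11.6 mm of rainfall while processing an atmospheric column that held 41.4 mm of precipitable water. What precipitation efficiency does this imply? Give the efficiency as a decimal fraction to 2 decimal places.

ε ≈ 0.28

ε = rainfall / PW = 11.6 / 41.4 = 0.28.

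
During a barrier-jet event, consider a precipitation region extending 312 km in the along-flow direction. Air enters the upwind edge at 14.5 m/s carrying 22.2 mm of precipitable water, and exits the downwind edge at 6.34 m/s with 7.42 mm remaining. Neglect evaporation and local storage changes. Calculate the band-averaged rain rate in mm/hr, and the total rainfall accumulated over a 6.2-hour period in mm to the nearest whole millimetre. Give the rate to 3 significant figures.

Column moisture flux per unit crosswind length is F = V × PW.
Inflow: F_in = 14.5 × 22.2 = 321.9 mm·m/s
Outflow: F_out = 6.34 × 7.42 = 47.0428 mm·m/s
Steady-state rate R = (F_in − F_out)/L = (321.9 − 47.0428) / 312000 m = 8.810e-04 mm/s.
R = 8.810e-04 × 3600 = 3.17 mm/hr.
Over 6.2 h: total = 3.17 × 6.2 = 19.654 ≈ 20 mm.

R ≈ 3.17 mm/hr; total ≈ 20 mm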